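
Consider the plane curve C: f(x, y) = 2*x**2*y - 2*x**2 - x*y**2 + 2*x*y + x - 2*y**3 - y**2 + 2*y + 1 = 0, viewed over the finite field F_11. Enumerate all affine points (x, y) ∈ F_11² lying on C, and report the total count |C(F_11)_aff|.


Affine F_11-points: {(0, 1), (0, 5), (0, 10), (1, 0), (2, 3), (3, 9), (4, 3), (5, 0), (5, 9), (5, 10), (7, 4), (8, 2), (10, 5)}; count = 13.

For each of the 121 pairs (x, y) ∈ F_11², evaluate f(x, y) mod 11. Record the zeros.
  x = 0: [0↦1, 1↦0, 2↦7, 3↦10, 4↦8, 5↦0, 6↦7, 7↦6, 8↦7, 9↦9, 10↦0]  zeros at y ∈ {1, 5, 10}
  x = 1: [0↦0, 1↦2, 2↦10, 3↦1, 4↦7, 5↦5, 6↦5, 7↦6, 8↦7, 9↦7, 10↦5]  zeros at y ∈ {0}
  x = 2: [0↦6, 1↦4, 2↦6, 3↦0, 4↦7, 5↦4, 6↦1, 7↦8, 8↦2, 9↦4, 10↦2]  zeros at y ∈ {3}
  x = 3: [0↦8, 1↦6, 2↦6, 3↦7, 4↦8, 5↦8, 6↦6, 7↦1, 8↦3, 9↦0, 10↦2]  zeros at y ∈ {9}
  x = 4: [0↦6, 1↦8, 2↦10, 3↦0, 4↦10, 5↦6, 6↦9, 7↦7, 8↦10, 9↦6, 10↦5]  zeros at y ∈ {3}
  x = 5: [0↦0, 1↦10, 2↦7, 3↦1, 4↦2, 5↦9, 6↦10, 7↦4, 8↦1, 9↦0, 10↦0]  zeros at y ∈ {0, 9, 10}
  x = 6: [0↦1, 1↦1, 2↦8, 3↦10, 4↦6, 5↦6, 6↦9, 7↦3, 8↦9, 9↦4, 10↦9]  zeros at y ∈ ∅
  x = 7: [0↦9, 1↦3, 2↦2, 3↦5, 4↦0, 5↦8, 6↦6, 7↦4, 8↦1, 9↦7, 10↦10]  zeros at y ∈ {4}
  x = 8: [0↦2, 1↦5, 2↦0, 3↦8, 4↦6, 5↦4, 6↦1, 7↦7, 8↦10, 9↦9, 10↦3]  zeros at y ∈ {2}
  x = 9: [0↦2, 1↦7, 2↦2, 3↦8, 4↦2, 5↦5, 6↦5, 7↦1, 8↦3, 9↦10, 10↦10]  zeros at y ∈ ∅
  x = 10: [0↦9, 1↦9, 2↦8, 3↦5, 4↦10, 5↦0, 6↦7, 7↦8, 8↦2, 9↦10, 10↦9]  zeros at y ∈ {5}
Collecting zeros: affine points = {(0, 1), (0, 5), (0, 10), (1, 0), (2, 3), (3, 9), (4, 3), (5, 0), (5, 9), (5, 10), (7, 4), (8, 2), (10, 5)}.
Total count |C(F_11)_aff| = 13.


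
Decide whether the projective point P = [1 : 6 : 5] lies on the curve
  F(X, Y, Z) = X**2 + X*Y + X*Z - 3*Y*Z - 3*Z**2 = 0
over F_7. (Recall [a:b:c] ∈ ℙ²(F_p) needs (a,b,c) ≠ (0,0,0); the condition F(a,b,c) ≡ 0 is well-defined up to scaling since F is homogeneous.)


F(1,6,5) ≡ 1 (mod 7); P is NOT on the curve.

Evaluate F(1, 6, 5) term-by-term (mod 7).
  X**2 ↦ 1·1·1·1 = 1
  X*Y ↦ 1·1·6·1 = 6
  X*Z ↦ 1·1·1·5 = 5
  -3*Y*Z ↦ -3·1·6·5 = -90
  -3*Z**2 ↦ -3·1·1·25 = -75
Sum: F(1, 6, 5) = (1) + (6) + (5) + (-90) + (-75) = -153.
Reducing mod 7: -153 ≡ 1 (mod 7).
Since F(a, b, c) ≡ 1 ≠ 0 (mod 7), P does NOT lie on the curve.


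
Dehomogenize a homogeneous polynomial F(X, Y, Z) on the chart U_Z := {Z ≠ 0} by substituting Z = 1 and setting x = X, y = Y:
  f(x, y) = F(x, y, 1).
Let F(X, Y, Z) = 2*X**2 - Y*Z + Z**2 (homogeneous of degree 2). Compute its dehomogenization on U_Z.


f(x, y) = 2*x**2 - y + 1

On U_Z we set Z = 1. Each monomial c·X^i·Y^j·Z^k in F becomes c·x^i·y^j·1^k = c·x^i·y^j.
Substituting Z = 1: F(X, Y, 1) = 2*x**2 - y + 1.
Note: deg(f) ≤ deg(F) = 2; strict inequality happens when F is divisible by Z (lost terms).


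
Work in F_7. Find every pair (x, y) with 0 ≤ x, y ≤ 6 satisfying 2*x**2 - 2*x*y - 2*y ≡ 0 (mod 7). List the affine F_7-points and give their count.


Affine F_7-points: {(0, 0), (1, 4), (2, 6), (3, 4), (4, 6), (5, 3)}; count = 6.

For each of the 49 pairs (x, y) ∈ F_7², evaluate f(x, y) mod 7. Record the zeros.
  x = 0: [0↦0, 1↦5, 2↦3, 3↦1, 4↦6, 5↦4, 6↦2]  zeros at y ∈ {0}
  x = 1: [0↦2, 1↦5, 2↦1, 3↦4, 4↦0, 5↦3, 6↦6]  zeros at y ∈ {4}
  x = 2: [0↦1, 1↦2, 2↦3, 3↦4, 4↦5, 5↦6, 6↦0]  zeros at y ∈ {6}
  x = 3: [0↦4, 1↦3, 2↦2, 3↦1, 4↦0, 5↦6, 6↦5]  zeros at y ∈ {4}
  x = 4: [0↦4, 1↦1, 2↦5, 3↦2, 4↦6, 5↦3, 6↦0]  zeros at y ∈ {6}
  x = 5: [0↦1, 1↦3, 2↦5, 3↦0, 4↦2, 5↦4, 6↦6]  zeros at y ∈ {3}
  x = 6: [0↦2, 1↦2, 2↦2, 3↦2, 4↦2, 5↦2, 6↦2]  zeros at y ∈ ∅
Collecting zeros: affine points = {(0, 0), (1, 4), (2, 6), (3, 4), (4, 6), (5, 3)}.
Total count |C(F_7)_aff| = 6.


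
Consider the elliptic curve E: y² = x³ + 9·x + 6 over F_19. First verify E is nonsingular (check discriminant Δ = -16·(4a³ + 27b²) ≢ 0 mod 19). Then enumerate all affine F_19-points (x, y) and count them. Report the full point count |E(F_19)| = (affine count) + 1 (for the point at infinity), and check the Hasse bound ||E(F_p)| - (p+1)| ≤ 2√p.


Affine points = {(0, 5), (0, 14), (1, 4), (1, 15), (4, 7), (4, 12), (5, 9), (5, 10), (8, 1), (8, 18), (11, 7), (11, 12), (14, 8), (14, 11), (15, 1), (15, 18), (16, 3), (16, 16)}; affine count = 18; |E(F_19)| = 19.

Discriminant check: Δ ∝ 4a³ + 27b² = 4·9³ + 27·6² = 4·729 + 27·36 ≡ 12 (mod 19). Nonzero ⇒ E is nonsingular.
For each x ∈ F_19, compute rhs = x³ + 9·x + 6 mod 19, then count y ∈ F_19 with y² ≡ rhs.
  x = 0: rhs = 6, matching y values: 5, 14 (2 points).
  x = 1: rhs = 16, matching y values: 4, 15 (2 points).
  x = 2: rhs = 13, matching y values: none (0 points).
  x = 3: rhs = 3, matching y values: none (0 points).
  x = 4: rhs = 11, matching y values: 7, 12 (2 points).
  x = 5: rhs = 5, matching y values: 9, 10 (2 points).
  x = 6: rhs = 10, matching y values: none (0 points).
  x = 7: rhs = 13, matching y values: none (0 points).
  x = 8: rhs = 1, matching y values: 1, 18 (2 points).
  x = 9: rhs = 18, matching y values: none (0 points).
  x = 10: rhs = 13, matching y values: none (0 points).
  x = 11: rhs = 11, matching y values: 7, 12 (2 points).
  x = 12: rhs = 18, matching y values: none (0 points).
  x = 13: rhs = 2, matching y values: none (0 points).
  x = 14: rhs = 7, matching y values: 8, 11 (2 points).
  x = 15: rhs = 1, matching y values: 1, 18 (2 points).
  x = 16: rhs = 9, matching y values: 3, 16 (2 points).
  x = 17: rhs = 18, matching y values: none (0 points).
  x = 18: rhs = 15, matching y values: none (0 points).
Total affine count: 18.
Full point count |E(F_19)| = 18 + 1 = 19.
Hasse bound: |19 − (19+1)| = |-1| = 1 ≤ 2√19 ≈ 8.7178 ✓.


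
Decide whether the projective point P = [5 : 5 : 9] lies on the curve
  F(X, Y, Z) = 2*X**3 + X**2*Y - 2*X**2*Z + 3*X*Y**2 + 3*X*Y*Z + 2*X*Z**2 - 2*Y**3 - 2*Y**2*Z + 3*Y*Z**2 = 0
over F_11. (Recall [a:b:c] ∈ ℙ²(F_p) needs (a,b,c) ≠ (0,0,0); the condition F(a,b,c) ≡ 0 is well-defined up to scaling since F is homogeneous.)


F(5,5,9) ≡ 1 (mod 11); P is NOT on the curve.

Evaluate F(5, 5, 9) term-by-term (mod 11).
  2*X**3 ↦ 2·125·1·1 = 250
  X**2*Y ↦ 1·25·5·1 = 125
  -2*X**2*Z ↦ -2·25·1·9 = -450
  3*X*Y**2 ↦ 3·5·25·1 = 375
  3*X*Y*Z ↦ 3·5·5·9 = 675
  2*X*Z**2 ↦ 2·5·1·81 = 810
  -2*Y**3 ↦ -2·1·125·1 = -250
  -2*Y**2*Z ↦ -2·1·25·9 = -450
  3*Y*Z**2 ↦ 3·1·5·81 = 1215
Sum: F(5, 5, 9) = (250) + (125) + (-450) + (375) + (675) + (810) + (-250) + (-450) + (1215) = 2300.
Reducing mod 11: 2300 ≡ 1 (mod 11).
Since F(a, b, c) ≡ 1 ≠ 0 (mod 11), P does NOT lie on the curve.


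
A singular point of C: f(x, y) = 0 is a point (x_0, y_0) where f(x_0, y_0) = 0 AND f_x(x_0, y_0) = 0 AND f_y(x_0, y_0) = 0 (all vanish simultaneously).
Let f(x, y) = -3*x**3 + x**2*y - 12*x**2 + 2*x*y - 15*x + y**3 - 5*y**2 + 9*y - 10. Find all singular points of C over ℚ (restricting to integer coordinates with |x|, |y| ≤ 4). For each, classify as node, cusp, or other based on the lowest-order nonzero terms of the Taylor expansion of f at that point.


Singular points: {(-1, 2)}; classification: node.

Compute partial derivatives:
  f_x = -9*x**2 + 2*x*y - 24*x + 2*y - 15.
  f_y = x**2 + 2*x + 3*y**2 - 10*y + 9.
Scan x_0 ∈ {−4, ..., 4}. For each x_0, f_y(x_0, y) is a polynomial in y; find its integer roots y ∈ {−4, ..., 4}, then test f_x and f at those candidates.
  x = -4: f_y(-4, y) = 3*y**2 - 10*y + 17; no integer root y with |y| ≤ 4.
  x = -3: f_y(-3, y) = 3*y**2 - 10*y + 12; no integer root y with |y| ≤ 4.
  x = -2: f_y(-2, y) = 3*y**2 - 10*y + 9; no integer root y with |y| ≤ 4.
  x = -1: f_y(-1, y) = 3*y**2 - 10*y + 8; vanishes at y ∈ {2}. (-1, 2): f_x = 0, f = 0 — SINGULAR.
  x = 0: f_y(0, y) = 3*y**2 - 10*y + 9; no integer root y with |y| ≤ 4.
  x = 1: f_y(1, y) = 3*y**2 - 10*y + 12; no integer root y with |y| ≤ 4.
  x = 2: f_y(2, y) = 3*y**2 - 10*y + 17; no integer root y with |y| ≤ 4.
  x = 3: f_y(3, y) = 3*y**2 - 10*y + 24; no integer root y with |y| ≤ 4.
  x = 4: f_y(4, y) = 3*y**2 - 10*y + 33; no integer root y with |y| ≤ 4.
Only singular point on the grid: (-1, 2).
Classify: substitute x = -1 + u, y = 2 + v and expand: f = -3*u**3 + u**2*v - u**2 + v**3 + v**2.
No constant or linear terms (consistent with a singular point). Quadratic part: -u**2 + v**2. Cubic part: -3*u**3 + u**2*v + v**3.
The quadratic part v**2 - u**2 = (v − u)(v + u) splits into two distinct linear factors, so there are two distinct tangent lines y − 2 = ±(x − -1) — this is a node (ordinary double point).
Classification: node.


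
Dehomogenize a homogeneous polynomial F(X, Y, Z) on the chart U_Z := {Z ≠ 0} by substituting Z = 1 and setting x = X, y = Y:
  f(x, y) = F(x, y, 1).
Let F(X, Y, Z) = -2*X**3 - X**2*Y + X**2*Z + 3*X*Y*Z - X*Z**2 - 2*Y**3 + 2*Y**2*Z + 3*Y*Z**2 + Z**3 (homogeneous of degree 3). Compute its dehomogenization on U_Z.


f(x, y) = -2*x**3 - x**2*y + x**2 + 3*x*y - x - 2*y**3 + 2*y**2 + 3*y + 1

On U_Z we set Z = 1. Each monomial c·X^i·Y^j·Z^k in F becomes c·x^i·y^j·1^k = c·x^i·y^j.
Substituting Z = 1: F(X, Y, 1) = -2*x**3 - x**2*y + x**2 + 3*x*y - x - 2*y**3 + 2*y**2 + 3*y + 1.
Note: deg(f) ≤ deg(F) = 3; strict inequality happens when F is divisible by Z (lost terms).


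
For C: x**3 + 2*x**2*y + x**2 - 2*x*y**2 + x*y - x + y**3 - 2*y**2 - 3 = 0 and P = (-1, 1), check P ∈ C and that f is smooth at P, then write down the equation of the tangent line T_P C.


Tangent line at P: -5*x + 4*y - 9 = 0.

Step 1: f(-1, 1) = 0, so P lies on C.
Step 2: partial derivatives
  f_x(x, y) = 3*x**2 + 4*x*y + 2*x - 2*y**2 + y - 1, f_y(x, y) = 2*x**2 - 4*x*y + x + 3*y**2 - 4*y.
  f_x(P) = -5, f_y(P) = 4 (gradient nonzero, so P is smooth).
Step 3: tangent line at P: -5·(x − -1) + 4·(y − 1) = 0.
Expanding: -5*x + 4*y - 9 = 0.


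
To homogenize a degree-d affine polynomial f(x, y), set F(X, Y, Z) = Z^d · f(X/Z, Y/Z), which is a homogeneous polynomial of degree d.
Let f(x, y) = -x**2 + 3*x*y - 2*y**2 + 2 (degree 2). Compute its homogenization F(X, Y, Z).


F(X, Y, Z) = -X**2 + 3*X*Y - 2*Y**2 + 2*Z**2

deg(f) = 2.
Substitute x = X/Z, y = Y/Z into f, then multiply by Z^2.
  monomial -1·x^2·y^0 ↦ -1·X^2·Y^0·Z^0.
  monomial 3·x^1·y^1 ↦ 3·X^1·Y^1·Z^0.
  monomial -2·x^0·y^2 ↦ -2·X^0·Y^2·Z^0.
  monomial 2·x^0·y^0 ↦ 2·X^0·Y^0·Z^2.
Collecting: F(X, Y, Z) = -X**2 + 3*X*Y - 2*Y**2 + 2*Z**2.


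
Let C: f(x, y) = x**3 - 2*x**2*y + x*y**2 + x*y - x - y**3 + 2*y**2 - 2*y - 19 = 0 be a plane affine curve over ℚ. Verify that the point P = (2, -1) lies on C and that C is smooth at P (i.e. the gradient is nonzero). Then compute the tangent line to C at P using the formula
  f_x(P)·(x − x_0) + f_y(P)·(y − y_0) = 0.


Tangent line at P: 19*x - 19*y - 57 = 0.

Step 1: f(2, -1) = 0, so P lies on C.
Step 2: partial derivatives
  f_x(x, y) = 3*x**2 - 4*x*y + y**2 + y - 1, f_y(x, y) = -2*x**2 + 2*x*y + x - 3*y**2 + 4*y - 2.
  f_x(P) = 19, f_y(P) = -19 (gradient nonzero, so P is smooth).
Step 3: tangent line at P: 19·(x − 2) + -19·(y − -1) = 0.
Expanding: 19*x - 19*y - 57 = 0.


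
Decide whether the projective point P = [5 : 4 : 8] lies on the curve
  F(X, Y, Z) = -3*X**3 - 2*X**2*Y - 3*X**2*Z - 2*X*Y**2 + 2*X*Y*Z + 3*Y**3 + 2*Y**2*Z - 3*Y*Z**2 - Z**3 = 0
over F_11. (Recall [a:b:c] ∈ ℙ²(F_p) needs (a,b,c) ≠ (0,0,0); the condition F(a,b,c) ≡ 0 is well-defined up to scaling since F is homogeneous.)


F(5,4,8) ≡ 1 (mod 11); P is NOT on the curve.

Evaluate F(5, 4, 8) term-by-term (mod 11).
  -3*X**3 ↦ -3·125·1·1 = -375
  -2*X**2*Y ↦ -2·25·4·1 = -200
  -3*X**2*Z ↦ -3·25·1·8 = -600
  -2*X*Y**2 ↦ -2·5·16·1 = -160
  2*X*Y*Z ↦ 2·5·4·8 = 320
  3*Y**3 ↦ 3·1·64·1 = 192
  2*Y**2*Z ↦ 2·1·16·8 = 256
  -3*Y*Z**2 ↦ -3·1·4·64 = -768
  -Z**3 ↦ -1·1·1·512 = -512
Sum: F(5, 4, 8) = (-375) + (-200) + (-600) + (-160) + (320) + (192) + (256) + (-768) + (-512) = -1847.
Reducing mod 11: -1847 ≡ 1 (mod 11).
Since F(a, b, c) ≡ 1 ≠ 0 (mod 11), P does NOT lie on the curve.


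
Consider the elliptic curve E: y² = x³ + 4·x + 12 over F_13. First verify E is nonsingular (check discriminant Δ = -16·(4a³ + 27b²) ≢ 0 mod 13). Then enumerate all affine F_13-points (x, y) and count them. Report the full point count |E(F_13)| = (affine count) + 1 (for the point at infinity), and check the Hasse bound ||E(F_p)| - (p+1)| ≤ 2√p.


Affine points = {(0, 5), (0, 8), (1, 2), (1, 11), (3, 5), (3, 8), (4, 1), (4, 12), (5, 1), (5, 12), (8, 6), (8, 7), (9, 6), (9, 7), (10, 5), (10, 8), (11, 3), (11, 10)}; affine count = 18; |E(F_13)| = 19.

Discriminant check: Δ ∝ 4a³ + 27b² = 4·4³ + 27·12² = 4·64 + 27·144 ≡ 10 (mod 13). Nonzero ⇒ E is nonsingular.
For each x ∈ F_13, compute rhs = x³ + 4·x + 12 mod 13, then count y ∈ F_13 with y² ≡ rhs.
  x = 0: rhs = 12, matching y values: 5, 8 (2 points).
  x = 1: rhs = 4, matching y values: 2, 11 (2 points).
  x = 2: rhs = 2, matching y values: none (0 points).
  x = 3: rhs = 12, matching y values: 5, 8 (2 points).
  x = 4: rhs = 1, matching y values: 1, 12 (2 points).
  x = 5: rhs = 1, matching y values: 1, 12 (2 points).
  x = 6: rhs = 5, matching y values: none (0 points).
  x = 7: rhs = 6, matching y values: none (0 points).
  x = 8: rhs = 10, matching y values: 6, 7 (2 points).
  x = 9: rhs = 10, matching y values: 6, 7 (2 points).
  x = 10: rhs = 12, matching y values: 5, 8 (2 points).
  x = 11: rhs = 9, matching y values: 3, 10 (2 points).
  x = 12: rhs = 7, matching y values: none (0 points).
Total affine count: 18.
Full point count |E(F_13)| = 18 + 1 = 19.
Hasse bound: |19 − (13+1)| = |5| = 5 ≤ 2√13 ≈ 7.2111 ✓.


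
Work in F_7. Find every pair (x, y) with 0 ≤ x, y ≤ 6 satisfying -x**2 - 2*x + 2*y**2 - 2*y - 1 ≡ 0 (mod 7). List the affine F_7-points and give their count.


Affine F_7-points: {(1, 2), (1, 6), (4, 2), (4, 6), (6, 0), (6, 1)}; count = 6.

For each of the 49 pairs (x, y) ∈ F_7², evaluate f(x, y) mod 7. Record the zeros.
  x = 0: [0↦6, 1↦6, 2↦3, 3↦4, 4↦2, 5↦4, 6↦3]  zeros at y ∈ ∅
  x = 1: [0↦3, 1↦3, 2↦0, 3↦1, 4↦6, 5↦1, 6↦0]  zeros at y ∈ {2, 6}
  x = 2: [0↦5, 1↦5, 2↦2, 3↦3, 4↦1, 5↦3, 6↦2]  zeros at y ∈ ∅
  x = 3: [0↦5, 1↦5, 2↦2, 3↦3, 4↦1, 5↦3, 6↦2]  zeros at y ∈ ∅
  x = 4: [0↦3, 1↦3, 2↦0, 3↦1, 4↦6, 5↦1, 6↦0]  zeros at y ∈ {2, 6}
  x = 5: [0↦6, 1↦6, 2↦3, 3↦4, 4↦2, 5↦4, 6↦3]  zeros at y ∈ ∅
  x = 6: [0↦0, 1↦0, 2↦4, 3↦5, 4↦3, 5↦5, 6↦4]  zeros at y ∈ {0, 1}
Collecting zeros: affine points = {(1, 2), (1, 6), (4, 2), (4, 6), (6, 0), (6, 1)}.
Total count |C(F_7)_aff| = 6.


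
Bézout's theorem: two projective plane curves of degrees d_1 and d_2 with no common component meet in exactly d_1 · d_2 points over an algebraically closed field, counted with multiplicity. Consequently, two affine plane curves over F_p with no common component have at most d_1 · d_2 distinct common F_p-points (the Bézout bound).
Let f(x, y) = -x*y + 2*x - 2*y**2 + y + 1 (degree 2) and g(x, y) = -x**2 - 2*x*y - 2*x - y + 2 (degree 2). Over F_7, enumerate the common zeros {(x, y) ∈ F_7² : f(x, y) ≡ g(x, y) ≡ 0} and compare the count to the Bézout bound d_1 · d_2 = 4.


Common zeros: ∅; count = 0; Bézout bound = 4.

deg(f) = 2, deg(g) = 2, so Bézout bound = 4.
Scan x ∈ F_7. For each x, list the y ∈ F_7 with f(x, y) ≡ 0 and those with g(x, y) ≡ 0 (mod 7); the common zeros in that column are the intersection.
  x = 0: f ≡ 0 at y ∈ {1, 3}; g ≡ 0 at y ∈ {2}; common: ∅.
  x = 1: f ≡ 0 at y ∈ ∅; g ≡ 0 at y ∈ {2}; common: ∅.
  x = 2: f ≡ 0 at y ∈ ∅; g ≡ 0 at y ∈ {3}; common: ∅.
  x = 3: f ≡ 0 at y ∈ {0, 6}; g ≡ 0 at y ∈ ∅; common: ∅.
  x = 4: f ≡ 0 at y ∈ {4, 5}; g ≡ 0 at y ∈ {3}; common: ∅.
  x = 5: f ≡ 0 at y ∈ ∅; g ≡ 0 at y ∈ {4}; common: ∅.
  x = 6: f ≡ 0 at y ∈ ∅; g ≡ 0 at y ∈ {4}; common: ∅.
Collecting: common zeros = ∅, so the count is 0.
Comparison with the Bézout bound: 0 ≤ 4 = deg(f)·deg(g), as expected for curves with no common component (the affine F_7-count falls short of the bound because intersections may lie at infinity, over extension fields, or carry multiplicity).


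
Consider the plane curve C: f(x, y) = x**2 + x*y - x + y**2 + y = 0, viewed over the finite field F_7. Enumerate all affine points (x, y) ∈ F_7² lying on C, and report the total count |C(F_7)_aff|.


Affine F_7-points: {(0, 0), (0, 6), (1, 0), (1, 5), (2, 5), (2, 6)}; count = 6.

For each of the 49 pairs (x, y) ∈ F_7², evaluate f(x, y) mod 7. Record the zeros.
  x = 0: [0↦0, 1↦2, 2↦6, 3↦5, 4↦6, 5↦2, 6↦0]  zeros at y ∈ {0, 6}
  x = 1: [0↦0, 1↦3, 2↦1, 3↦1, 4↦3, 5↦0, 6↦6]  zeros at y ∈ {0, 5}
  x = 2: [0↦2, 1↦6, 2↦5, 3↦6, 4↦2, 5↦0, 6↦0]  zeros at y ∈ {5, 6}
  x = 3: [0↦6, 1↦4, 2↦4, 3↦6, 4↦3, 5↦2, 6↦3]  zeros at y ∈ ∅
  x = 4: [0↦5, 1↦4, 2↦5, 3↦1, 4↦6, 5↦6, 6↦1]  zeros at y ∈ ∅
  x = 5: [0↦6, 1↦6, 2↦1, 3↦5, 4↦4, 5↦5, 6↦1]  zeros at y ∈ ∅
  x = 6: [0↦2, 1↦3, 2↦6, 3↦4, 4↦4, 5↦6, 6↦3]  zeros at y ∈ ∅
Collecting zeros: affine points = {(0, 0), (0, 6), (1, 0), (1, 5), (2, 5), (2, 6)}.
Total count |C(F_7)_aff| = 6.


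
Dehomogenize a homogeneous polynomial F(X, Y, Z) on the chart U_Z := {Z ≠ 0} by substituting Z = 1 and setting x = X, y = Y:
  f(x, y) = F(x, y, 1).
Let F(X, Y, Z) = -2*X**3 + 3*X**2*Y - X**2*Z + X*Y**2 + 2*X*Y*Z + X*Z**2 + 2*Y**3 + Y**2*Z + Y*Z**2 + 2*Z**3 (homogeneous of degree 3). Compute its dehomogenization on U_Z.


f(x, y) = -2*x**3 + 3*x**2*y - x**2 + x*y**2 + 2*x*y + x + 2*y**3 + y**2 + y + 2

On U_Z we set Z = 1. Each monomial c·X^i·Y^j·Z^k in F becomes c·x^i·y^j·1^k = c·x^i·y^j.
Substituting Z = 1: F(X, Y, 1) = -2*x**3 + 3*x**2*y - x**2 + x*y**2 + 2*x*y + x + 2*y**3 + y**2 + y + 2.
Note: deg(f) ≤ deg(F) = 3; strict inequality happens when F is divisible by Z (lost terms).


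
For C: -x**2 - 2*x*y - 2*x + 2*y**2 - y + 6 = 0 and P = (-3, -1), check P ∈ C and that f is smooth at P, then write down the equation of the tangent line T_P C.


Tangent line at P: 6*x + y + 19 = 0.

Step 1: f(-3, -1) = 0, so P lies on C.
Step 2: partial derivatives
  f_x(x, y) = -2*x - 2*y - 2, f_y(x, y) = -2*x + 4*y - 1.
  f_x(P) = 6, f_y(P) = 1 (gradient nonzero, so P is smooth).
Step 3: tangent line at P: 6·(x − -3) + 1·(y − -1) = 0.
Expanding: 6*x + y + 19 = 0.


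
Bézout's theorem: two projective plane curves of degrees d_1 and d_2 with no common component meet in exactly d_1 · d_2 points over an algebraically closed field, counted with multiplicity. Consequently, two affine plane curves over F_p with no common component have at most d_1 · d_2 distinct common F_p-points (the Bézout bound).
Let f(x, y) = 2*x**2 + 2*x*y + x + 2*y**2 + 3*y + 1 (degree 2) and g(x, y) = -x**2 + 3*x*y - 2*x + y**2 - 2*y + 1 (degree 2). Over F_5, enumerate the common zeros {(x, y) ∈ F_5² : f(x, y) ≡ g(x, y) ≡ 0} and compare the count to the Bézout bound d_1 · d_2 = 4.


Common zeros: {(3, 4)}; count = 1; Bézout bound = 4.

deg(f) = 2, deg(g) = 2, so Bézout bound = 4.
Scan x ∈ F_5. For each x, list the y ∈ F_5 with f(x, y) ≡ 0 and those with g(x, y) ≡ 0 (mod 5); the common zeros in that column are the intersection.
  x = 0: f ≡ 0 at y ∈ {2, 4}; g ≡ 0 at y ∈ {1}; common: ∅.
  x = 1: f ≡ 0 at y ∈ ∅; g ≡ 0 at y ∈ {1, 3}; common: ∅.
  x = 2: f ≡ 0 at y ∈ {1, 3}; g ≡ 0 at y ∈ {2, 4}; common: ∅.
  x = 3: f ≡ 0 at y ∈ {4}; g ≡ 0 at y ∈ {4}; common: {4}.
  x = 4: f ≡ 0 at y ∈ {1}; g ≡ 0 at y ∈ ∅; common: ∅.
Collecting: common zeros = {(3, 4)}, so the count is 1.
Comparison with the Bézout bound: 1 ≤ 4 = deg(f)·deg(g), as expected for curves with no common component (the affine F_5-count falls short of the bound because intersections may lie at infinity, over extension fields, or carry multiplicity).


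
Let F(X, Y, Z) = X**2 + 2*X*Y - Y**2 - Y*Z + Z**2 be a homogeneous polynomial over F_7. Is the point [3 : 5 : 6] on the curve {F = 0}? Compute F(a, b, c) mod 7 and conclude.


F(3,5,6) ≡ 6 (mod 7); P is NOT on the curve.

Evaluate F(3, 5, 6) term-by-term (mod 7).
  X**2 ↦ 1·9·1·1 = 9
  2*X*Y ↦ 2·3·5·1 = 30
  -Y**2 ↦ -1·1·25·1 = -25
  -Y*Z ↦ -1·1·5·6 = -30
  Z**2 ↦ 1·1·1·36 = 36
Sum: F(3, 5, 6) = (9) + (30) + (-25) + (-30) + (36) = 20.
Reducing mod 7: 20 ≡ 6 (mod 7).
Since F(a, b, c) ≡ 6 ≠ 0 (mod 7), P does NOT lie on the curve.


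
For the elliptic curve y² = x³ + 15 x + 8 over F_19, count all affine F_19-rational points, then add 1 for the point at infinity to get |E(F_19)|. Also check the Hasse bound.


Affine points = {(1, 9), (1, 10), (3, 2), (3, 17), (7, 0), (9, 6), (9, 13), (12, 4), (12, 15), (13, 5), (13, 14), (14, 6), (14, 13), (15, 6), (15, 13), (18, 7), (18, 12)}; affine count = 17; |E(F_19)| = 18.

Discriminant check: Δ ∝ 4a³ + 27b² = 4·15³ + 27·8² = 4·3375 + 27·64 ≡ 9 (mod 19). Nonzero ⇒ E is nonsingular.
For each x ∈ F_19, compute rhs = x³ + 15·x + 8 mod 19, then count y ∈ F_19 with y² ≡ rhs.
  x = 0: rhs = 8, matching y values: none (0 points).
  x = 1: rhs = 5, matching y values: 9, 10 (2 points).
  x = 2: rhs = 8, matching y values: none (0 points).
  x = 3: rhs = 4, matching y values: 2, 17 (2 points).
  x = 4: rhs = 18, matching y values: none (0 points).
  x = 5: rhs = 18, matching y values: none (0 points).
  x = 6: rhs = 10, matching y values: none (0 points).
  x = 7: rhs = 0, matching y values: 0 (1 points).
  x = 8: rhs = 13, matching y values: none (0 points).
  x = 9: rhs = 17, matching y values: 6, 13 (2 points).
  x = 10: rhs = 18, matching y values: none (0 points).
  x = 11: rhs = 3, matching y values: none (0 points).
  x = 12: rhs = 16, matching y values: 4, 15 (2 points).
  x = 13: rhs = 6, matching y values: 5, 14 (2 points).
  x = 14: rhs = 17, matching y values: 6, 13 (2 points).
  x = 15: rhs = 17, matching y values: 6, 13 (2 points).
  x = 16: rhs = 12, matching y values: none (0 points).
  x = 17: rhs = 8, matching y values: none (0 points).
  x = 18: rhs = 11, matching y values: 7, 12 (2 points).
Total affine count: 17.
Full point count |E(F_19)| = 17 + 1 = 18.
Hasse bound: |18 − (19+1)| = |-2| = 2 ≤ 2√19 ≈ 8.7178 ✓.


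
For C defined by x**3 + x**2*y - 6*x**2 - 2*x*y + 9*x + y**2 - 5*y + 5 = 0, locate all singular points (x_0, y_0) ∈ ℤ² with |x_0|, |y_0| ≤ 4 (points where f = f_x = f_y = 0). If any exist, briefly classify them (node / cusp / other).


Singular points: {(1, 3)}; classification: cusp.

Compute partial derivatives:
  f_x = 3*x**2 + 2*x*y - 12*x - 2*y + 9.
  f_y = x**2 - 2*x + 2*y - 5.
Scan x_0 ∈ {−4, ..., 4}. For each x_0, f_y(x_0, y) is a polynomial in y; find its integer roots y ∈ {−4, ..., 4}, then test f_x and f at those candidates.
  x = -4: f_y(-4, y) = 2*y + 19; no integer root y with |y| ≤ 4.
  x = -3: f_y(-3, y) = 2*y + 10; no integer root y with |y| ≤ 4.
  x = -2: f_y(-2, y) = 2*y + 3; no integer root y with |y| ≤ 4.
  x = -1: f_y(-1, y) = 2*y - 2; vanishes at y ∈ {1}. (-1, 1): f_x = 20 ≠ 0.
  x = 0: f_y(0, y) = 2*y - 5; no integer root y with |y| ≤ 4.
  x = 1: f_y(1, y) = 2*y - 6; vanishes at y ∈ {3}. (1, 3): f_x = 0, f = 0 — SINGULAR.
  x = 2: f_y(2, y) = 2*y - 5; no integer root y with |y| ≤ 4.
  x = 3: f_y(3, y) = 2*y - 2; vanishes at y ∈ {1}. (3, 1): f_x = 4 ≠ 0.
  x = 4: f_y(4, y) = 2*y + 3; no integer root y with |y| ≤ 4.
Only singular point on the grid: (1, 3).
Classify: substitute x = 1 + u, y = 3 + v and expand: f = u**3 + u**2*v + v**2.
No constant or linear terms (consistent with a singular point). Quadratic part: v**2. Cubic part: u**3 + u**2*v.
The quadratic part v**2 is a perfect square, so there is a single (double) tangent line v = 0, i.e. y = 3. Restricting the cubic part to that line (v = 0) leaves u**3 ≠ 0, so f is not divisible by v and the branch is v² ≈ -u**3 to lowest order — this is a cusp.
Classification: cusp.


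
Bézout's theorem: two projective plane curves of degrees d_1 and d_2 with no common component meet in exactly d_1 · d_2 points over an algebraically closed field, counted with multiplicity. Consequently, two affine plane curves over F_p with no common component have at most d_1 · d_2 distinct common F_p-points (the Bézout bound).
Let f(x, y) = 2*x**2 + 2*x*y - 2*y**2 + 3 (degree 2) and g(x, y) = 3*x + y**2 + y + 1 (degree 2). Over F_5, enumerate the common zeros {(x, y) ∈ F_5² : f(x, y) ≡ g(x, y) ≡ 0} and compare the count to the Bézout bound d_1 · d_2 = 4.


Common zeros: ∅; count = 0; Bézout bound = 4.

deg(f) = 2, deg(g) = 2, so Bézout bound = 4.
Scan x ∈ F_5. For each x, list the y ∈ F_5 with f(x, y) ≡ 0 and those with g(x, y) ≡ 0 (mod 5); the common zeros in that column are the intersection.
  x = 0: f ≡ 0 at y ∈ {2, 3}; g ≡ 0 at y ∈ ∅; common: ∅.
  x = 1: f ≡ 0 at y ∈ {0, 1}; g ≡ 0 at y ∈ {2}; common: ∅.
  x = 2: f ≡ 0 at y ∈ {3, 4}; g ≡ 0 at y ∈ ∅; common: ∅.
  x = 3: f ≡ 0 at y ∈ {1, 2}; g ≡ 0 at y ∈ {0, 4}; common: ∅.
  x = 4: f ≡ 0 at y ∈ {0, 4}; g ≡ 0 at y ∈ {1, 3}; common: ∅.
Collecting: common zeros = ∅, so the count is 0.
Comparison with the Bézout bound: 0 ≤ 4 = deg(f)·deg(g), as expected for curves with no common component (the affine F_5-count falls short of the bound because intersections may lie at infinity, over extension fields, or carry multiplicity).


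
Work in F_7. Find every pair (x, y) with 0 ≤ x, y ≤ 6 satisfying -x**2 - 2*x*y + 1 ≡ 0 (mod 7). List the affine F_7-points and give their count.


Affine F_7-points: {(1, 0), (2, 1), (3, 1), (4, 6), (5, 6), (6, 0)}; count = 6.

For each of the 49 pairs (x, y) ∈ F_7², evaluate f(x, y) mod 7. Record the zeros.
  x = 0: [0↦1, 1↦1, 2↦1, 3↦1, 4↦1, 5↦1, 6↦1]  zeros at y ∈ ∅
  x = 1: [0↦0, 1↦5, 2↦3, 3↦1, 4↦6, 5↦4, 6↦2]  zeros at y ∈ {0}
  x = 2: [0↦4, 1↦0, 2↦3, 3↦6, 4↦2, 5↦5, 6↦1]  zeros at y ∈ {1}
  x = 3: [0↦6, 1↦0, 2↦1, 3↦2, 4↦3, 5↦4, 6↦5]  zeros at y ∈ {1}
  x = 4: [0↦6, 1↦5, 2↦4, 3↦3, 4↦2, 5↦1, 6↦0]  zeros at y ∈ {6}
  x = 5: [0↦4, 1↦1, 2↦5, 3↦2, 4↦6, 5↦3, 6↦0]  zeros at y ∈ {6}
  x = 6: [0↦0, 1↦2, 2↦4, 3↦6, 4↦1, 5↦3, 6↦5]  zeros at y ∈ {0}
Collecting zeros: affine points = {(1, 0), (2, 1), (3, 1), (4, 6), (5, 6), (6, 0)}.
Total count |C(F_7)_aff| = 6.


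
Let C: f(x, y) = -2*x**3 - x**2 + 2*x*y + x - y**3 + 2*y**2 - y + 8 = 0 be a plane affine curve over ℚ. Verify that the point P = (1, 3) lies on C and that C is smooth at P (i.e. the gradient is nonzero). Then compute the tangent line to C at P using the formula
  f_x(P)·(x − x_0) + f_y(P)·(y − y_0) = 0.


Tangent line at P: -x - 14*y + 43 = 0.

Step 1: f(1, 3) = 0, so P lies on C.
Step 2: partial derivatives
  f_x(x, y) = -6*x**2 - 2*x + 2*y + 1, f_y(x, y) = 2*x - 3*y**2 + 4*y - 1.
  f_x(P) = -1, f_y(P) = -14 (gradient nonzero, so P is smooth).
Step 3: tangent line at P: -1·(x − 1) + -14·(y − 3) = 0.
Expanding: -x - 14*y + 43 = 0.


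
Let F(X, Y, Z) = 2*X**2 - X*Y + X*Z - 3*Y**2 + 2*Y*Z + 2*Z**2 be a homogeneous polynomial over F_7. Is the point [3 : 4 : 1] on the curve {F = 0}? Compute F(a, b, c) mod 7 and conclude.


F(3,4,1) ≡ 6 (mod 7); P is NOT on the curve.

Evaluate F(3, 4, 1) term-by-term (mod 7).
  2*X**2 ↦ 2·9·1·1 = 18
  -X*Y ↦ -1·3·4·1 = -12
  X*Z ↦ 1·3·1·1 = 3
  -3*Y**2 ↦ -3·1·16·1 = -48
  2*Y*Z ↦ 2·1·4·1 = 8
  2*Z**2 ↦ 2·1·1·1 = 2
Sum: F(3, 4, 1) = (18) + (-12) + (3) + (-48) + (8) + (2) = -29.
Reducing mod 7: -29 ≡ 6 (mod 7).
Since F(a, b, c) ≡ 6 ≠ 0 (mod 7), P does NOT lie on the curve.


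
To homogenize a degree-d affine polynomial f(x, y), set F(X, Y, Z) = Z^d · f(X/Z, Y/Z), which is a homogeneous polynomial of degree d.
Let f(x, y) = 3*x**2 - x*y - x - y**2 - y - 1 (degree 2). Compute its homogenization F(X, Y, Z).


F(X, Y, Z) = 3*X**2 - X*Y - X*Z - Y**2 - Y*Z - Z**2

deg(f) = 2.
Substitute x = X/Z, y = Y/Z into f, then multiply by Z^2.
  monomial 3·x^2·y^0 ↦ 3·X^2·Y^0·Z^0.
  monomial -1·x^1·y^1 ↦ -1·X^1·Y^1·Z^0.
  monomial -1·x^1·y^0 ↦ -1·X^1·Y^0·Z^1.
  monomial -1·x^0·y^2 ↦ -1·X^0·Y^2·Z^0.
  monomial -1·x^0·y^1 ↦ -1·X^0·Y^1·Z^1.
  monomial -1·x^0·y^0 ↦ -1·X^0·Y^0·Z^2.
Collecting: F(X, Y, Z) = 3*X**2 - X*Y - X*Z - Y**2 - Y*Z - Z**2.


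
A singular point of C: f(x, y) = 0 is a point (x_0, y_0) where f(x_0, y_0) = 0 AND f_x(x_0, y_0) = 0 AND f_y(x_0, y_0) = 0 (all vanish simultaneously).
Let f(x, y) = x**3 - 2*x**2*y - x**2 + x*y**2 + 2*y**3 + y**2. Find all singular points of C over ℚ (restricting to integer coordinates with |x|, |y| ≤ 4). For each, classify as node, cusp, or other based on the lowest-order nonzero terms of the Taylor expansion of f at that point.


Singular points: {(0, 0)}; classification: node.

Compute partial derivatives:
  f_x = 3*x**2 - 4*x*y - 2*x + y**2.
  f_y = -2*x**2 + 2*x*y + 6*y**2 + 2*y.
Scan x_0 ∈ {−4, ..., 4}. For each x_0, f_y(x_0, y) is a polynomial in y; find its integer roots y ∈ {−4, ..., 4}, then test f_x and f at those candidates.
  x = -4: f_y(-4, y) = 6*y**2 - 6*y - 32; no integer root y with |y| ≤ 4.
  x = -3: f_y(-3, y) = 6*y**2 - 4*y - 18; no integer root y with |y| ≤ 4.
  x = -2: f_y(-2, y) = 6*y**2 - 2*y - 8; vanishes at y ∈ {-1}. (-2, -1): f_x = 9 ≠ 0.
  x = -1: f_y(-1, y) = 6*y**2 - 2; no integer root y with |y| ≤ 4.
  x = 0: f_y(0, y) = 6*y**2 + 2*y; vanishes at y ∈ {0}. (0, 0): f_x = 0, f = 0 — SINGULAR.
  x = 1: f_y(1, y) = 6*y**2 + 4*y - 2; vanishes at y ∈ {-1}. (1, -1): f_x = 6 ≠ 0.
  x = 2: f_y(2, y) = 6*y**2 + 6*y - 8; no integer root y with |y| ≤ 4.
  x = 3: f_y(3, y) = 6*y**2 + 8*y - 18; no integer root y with |y| ≤ 4.
  x = 4: f_y(4, y) = 6*y**2 + 10*y - 32; no integer root y with |y| ≤ 4.
Only singular point on the grid: (0, 0).
Classify: substitute x = 0 + u, y = 0 + v and expand: f = u**3 - 2*u**2*v - u**2 + u*v**2 + 2*v**3 + v**2.
No constant or linear terms (consistent with a singular point). Quadratic part: -u**2 + v**2. Cubic part: u**3 - 2*u**2*v + u*v**2 + 2*v**3.
The quadratic part v**2 - u**2 = (v − u)(v + u) splits into two distinct linear factors, so there are two distinct tangent lines y − 0 = ±(x − 0) — this is a node (ordinary double point).
Classification: node.


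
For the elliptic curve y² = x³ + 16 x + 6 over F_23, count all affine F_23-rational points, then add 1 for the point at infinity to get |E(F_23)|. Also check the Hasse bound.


Affine points = {(0, 11), (0, 12), (1, 0), (2, 0), (3, 9), (3, 14), (5, 2), (5, 21), (7, 1), (7, 22), (8, 5), (8, 18), (10, 4), (10, 19), (11, 8), (11, 15), (17, 4), (17, 19), (18, 10), (18, 13), (19, 4), (19, 19), (20, 0), (21, 9), (21, 14), (22, 9), (22, 14)}; affine count = 27; |E(F_23)| = 28.

Discriminant check: Δ ∝ 4a³ + 27b² = 4·16³ + 27·6² = 4·4096 + 27·36 ≡ 14 (mod 23). Nonzero ⇒ E is nonsingular.
For each x ∈ F_23, compute rhs = x³ + 16·x + 6 mod 23, then count y ∈ F_23 with y² ≡ rhs.
  x = 0: rhs = 6, matching y values: 11, 12 (2 points).
  x = 1: rhs = 0, matching y values: 0 (1 points).
  x = 2: rhs = 0, matching y values: 0 (1 points).
  x = 3: rhs = 12, matching y values: 9, 14 (2 points).
  x = 4: rhs = 19, matching y values: none (0 points).
  x = 5: rhs = 4, matching y values: 2, 21 (2 points).
  x = 6: rhs = 19, matching y values: none (0 points).
  x = 7: rhs = 1, matching y values: 1, 22 (2 points).
  x = 8: rhs = 2, matching y values: 5, 18 (2 points).
  x = 9: rhs = 5, matching y values: none (0 points).
  x = 10: rhs = 16, matching y values: 4, 19 (2 points).
  x = 11: rhs = 18, matching y values: 8, 15 (2 points).
  x = 12: rhs = 17, matching y values: none (0 points).
  x = 13: rhs = 19, matching y values: none (0 points).
  x = 14: rhs = 7, matching y values: none (0 points).
  x = 15: rhs = 10, matching y values: none (0 points).
  x = 16: rhs = 11, matching y values: none (0 points).
  x = 17: rhs = 16, matching y values: 4, 19 (2 points).
  x = 18: rhs = 8, matching y values: 10, 13 (2 points).
  x = 19: rhs = 16, matching y values: 4, 19 (2 points).
  x = 20: rhs = 0, matching y values: 0 (1 points).
  x = 21: rhs = 12, matching y values: 9, 14 (2 points).
  x = 22: rhs = 12, matching y values: 9, 14 (2 points).
Total affine count: 27.
Full point count |E(F_23)| = 27 + 1 = 28.
Hasse bound: |28 − (23+1)| = |4| = 4 ≤ 2√23 ≈ 9.5917 ✓.


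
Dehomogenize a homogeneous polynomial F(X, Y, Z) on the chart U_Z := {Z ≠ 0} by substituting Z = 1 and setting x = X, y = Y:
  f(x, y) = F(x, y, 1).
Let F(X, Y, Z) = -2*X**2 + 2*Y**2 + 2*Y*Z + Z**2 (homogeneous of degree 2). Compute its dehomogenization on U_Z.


f(x, y) = -2*x**2 + 2*y**2 + 2*y + 1

On U_Z we set Z = 1. Each monomial c·X^i·Y^j·Z^k in F becomes c·x^i·y^j·1^k = c·x^i·y^j.
Substituting Z = 1: F(X, Y, 1) = -2*x**2 + 2*y**2 + 2*y + 1.
Note: deg(f) ≤ deg(F) = 2; strict inequality happens when F is divisible by Z (lost terms).


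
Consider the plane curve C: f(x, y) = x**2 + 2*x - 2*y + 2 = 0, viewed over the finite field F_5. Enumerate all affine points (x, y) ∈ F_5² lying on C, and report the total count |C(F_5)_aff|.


Affine F_5-points: {(0, 1), (1, 0), (2, 0), (3, 1), (4, 3)}; count = 5.

For each of the 25 pairs (x, y) ∈ F_5², evaluate f(x, y) mod 5. Record the zeros.
  x = 0: [0↦2, 1↦0, 2↦3, 3↦1, 4↦4]  zeros at y ∈ {1}
  x = 1: [0↦0, 1↦3, 2↦1, 3↦4, 4↦2]  zeros at y ∈ {0}
  x = 2: [0↦0, 1↦3, 2↦1, 3↦4, 4↦2]  zeros at y ∈ {0}
  x = 3: [0↦2, 1↦0, 2↦3, 3↦1, 4↦4]  zeros at y ∈ {1}
  x = 4: [0↦1, 1↦4, 2↦2, 3↦0, 4↦3]  zeros at y ∈ {3}
Collecting zeros: affine points = {(0, 1), (1, 0), (2, 0), (3, 1), (4, 3)}.
Total count |C(F_5)_aff| = 5.


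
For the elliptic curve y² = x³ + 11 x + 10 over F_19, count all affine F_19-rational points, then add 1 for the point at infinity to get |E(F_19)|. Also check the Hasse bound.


Affine points = {(4, 2), (4, 17), (5, 0), (6, 8), (6, 11), (14, 1), (14, 18), (15, 4), (15, 15), (16, 8), (16, 11), (18, 6), (18, 13)}; affine count = 13; |E(F_19)| = 14.

Discriminant check: Δ ∝ 4a³ + 27b² = 4·11³ + 27·10² = 4·1331 + 27·100 ≡ 6 (mod 19). Nonzero ⇒ E is nonsingular.
For each x ∈ F_19, compute rhs = x³ + 11·x + 10 mod 19, then count y ∈ F_19 with y² ≡ rhs.
  x = 0: rhs = 10, matching y values: none (0 points).
  x = 1: rhs = 3, matching y values: none (0 points).
  x = 2: rhs = 2, matching y values: none (0 points).
  x = 3: rhs = 13, matching y values: none (0 points).
  x = 4: rhs = 4, matching y values: 2, 17 (2 points).
  x = 5: rhs = 0, matching y values: 0 (1 points).
  x = 6: rhs = 7, matching y values: 8, 11 (2 points).
  x = 7: rhs = 12, matching y values: none (0 points).
  x = 8: rhs = 2, matching y values: none (0 points).
  x = 9: rhs = 2, matching y values: none (0 points).
  x = 10: rhs = 18, matching y values: none (0 points).
  x = 11: rhs = 18, matching y values: none (0 points).
  x = 12: rhs = 8, matching y values: none (0 points).
  x = 13: rhs = 13, matching y values: none (0 points).
  x = 14: rhs = 1, matching y values: 1, 18 (2 points).
  x = 15: rhs = 16, matching y values: 4, 15 (2 points).
  x = 16: rhs = 7, matching y values: 8, 11 (2 points).
  x = 17: rhs = 18, matching y values: none (0 points).
  x = 18: rhs = 17, matching y values: 6, 13 (2 points).
Total affine count: 13.
Full point count |E(F_19)| = 13 + 1 = 14.
Hasse bound: |14 − (19+1)| = |-6| = 6 ≤ 2√19 ≈ 8.7178 ✓.


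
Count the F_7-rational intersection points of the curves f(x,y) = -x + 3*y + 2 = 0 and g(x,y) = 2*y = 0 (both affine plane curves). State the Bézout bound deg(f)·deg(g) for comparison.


Common zeros: {(2, 0)}; count = 1; Bézout bound = 1.

deg(f) = 1, deg(g) = 1, so Bézout bound = 1.
Scan x ∈ F_7. For each x, list the y ∈ F_7 with f(x, y) ≡ 0 and those with g(x, y) ≡ 0 (mod 7); the common zeros in that column are the intersection.
  x = 0: f ≡ 0 at y ∈ {4}; g ≡ 0 at y ∈ {0}; common: ∅.
  x = 1: f ≡ 0 at y ∈ {2}; g ≡ 0 at y ∈ {0}; common: ∅.
  x = 2: f ≡ 0 at y ∈ {0}; g ≡ 0 at y ∈ {0}; common: {0}.
  x = 3: f ≡ 0 at y ∈ {5}; g ≡ 0 at y ∈ {0}; common: ∅.
  x = 4: f ≡ 0 at y ∈ {3}; g ≡ 0 at y ∈ {0}; common: ∅.
  x = 5: f ≡ 0 at y ∈ {1}; g ≡ 0 at y ∈ {0}; common: ∅.
  x = 6: f ≡ 0 at y ∈ {6}; g ≡ 0 at y ∈ {0}; common: ∅.
Collecting: common zeros = {(2, 0)}, so the count is 1.
Comparison with the Bézout bound: 1 ≤ 1 = deg(f)·deg(g), as expected for curves with no common component (the bound is attained).


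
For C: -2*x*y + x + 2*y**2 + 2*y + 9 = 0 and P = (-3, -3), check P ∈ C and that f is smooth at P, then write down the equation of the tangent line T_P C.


Tangent line at P: 7*x - 4*y + 9 = 0.

Step 1: f(-3, -3) = 0, so P lies on C.
Step 2: partial derivatives
  f_x(x, y) = 1 - 2*y, f_y(x, y) = -2*x + 4*y + 2.
  f_x(P) = 7, f_y(P) = -4 (gradient nonzero, so P is smooth).
Step 3: tangent line at P: 7·(x − -3) + -4·(y − -3) = 0.
Expanding: 7*x - 4*y + 9 = 0.


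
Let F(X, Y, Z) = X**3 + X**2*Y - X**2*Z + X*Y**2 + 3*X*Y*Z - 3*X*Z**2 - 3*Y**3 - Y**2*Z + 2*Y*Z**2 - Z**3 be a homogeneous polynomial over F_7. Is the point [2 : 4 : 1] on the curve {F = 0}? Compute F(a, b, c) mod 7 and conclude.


F(2,4,1) ≡ 2 (mod 7); P is NOT on the curve.

Evaluate F(2, 4, 1) term-by-term (mod 7).
  X**3 ↦ 1·8·1·1 = 8
  X**2*Y ↦ 1·4·4·1 = 16
  -X**2*Z ↦ -1·4·1·1 = -4
  X*Y**2 ↦ 1·2·16·1 = 32
  3*X*Y*Z ↦ 3·2·4·1 = 24
  -3*X*Z**2 ↦ -3·2·1·1 = -6
  -3*Y**3 ↦ -3·1·64·1 = -192
  -Y**2*Z ↦ -1·1·16·1 = -16
  2*Y*Z**2 ↦ 2·1·4·1 = 8
  -Z**3 ↦ -1·1·1·1 = -1
Sum: F(2, 4, 1) = (8) + (16) + (-4) + (32) + (24) + (-6) + (-192) + (-16) + (8) + (-1) = -131.
Reducing mod 7: -131 ≡ 2 (mod 7).
Since F(a, b, c) ≡ 2 ≠ 0 (mod 7), P does NOT lie on the curve.


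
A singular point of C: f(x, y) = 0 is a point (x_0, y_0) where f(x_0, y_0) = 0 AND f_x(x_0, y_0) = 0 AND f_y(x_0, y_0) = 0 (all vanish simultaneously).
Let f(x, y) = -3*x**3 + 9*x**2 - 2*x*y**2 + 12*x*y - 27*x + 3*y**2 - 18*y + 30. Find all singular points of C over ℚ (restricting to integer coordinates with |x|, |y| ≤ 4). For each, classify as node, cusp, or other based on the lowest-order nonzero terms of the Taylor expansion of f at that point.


Singular points: {(1, 3)}; classification: cusp.

Compute partial derivatives:
  f_x = -9*x**2 + 18*x - 2*y**2 + 12*y - 27.
  f_y = -4*x*y + 12*x + 6*y - 18.
Scan x_0 ∈ {−4, ..., 4}. For each x_0, f_y(x_0, y) is a polynomial in y; find its integer roots y ∈ {−4, ..., 4}, then test f_x and f at those candidates.
  x = -4: f_y(-4, y) = 22*y - 66; vanishes at y ∈ {3}. (-4, 3): f_x = -225 ≠ 0.
  x = -3: f_y(-3, y) = 18*y - 54; vanishes at y ∈ {3}. (-3, 3): f_x = -144 ≠ 0.
  x = -2: f_y(-2, y) = 14*y - 42; vanishes at y ∈ {3}. (-2, 3): f_x = -81 ≠ 0.
  x = -1: f_y(-1, y) = 10*y - 30; vanishes at y ∈ {3}. (-1, 3): f_x = -36 ≠ 0.
  x = 0: f_y(0, y) = 6*y - 18; vanishes at y ∈ {3}. (0, 3): f_x = -9 ≠ 0.
  x = 1: f_y(1, y) = 2*y - 6; vanishes at y ∈ {3}. (1, 3): f_x = 0, f = 0 — SINGULAR.
  x = 2: f_y(2, y) = 6 - 2*y; vanishes at y ∈ {3}. (2, 3): f_x = -9 ≠ 0.
  x = 3: f_y(3, y) = 18 - 6*y; vanishes at y ∈ {3}. (3, 3): f_x = -36 ≠ 0.
  x = 4: f_y(4, y) = 30 - 10*y; vanishes at y ∈ {3}. (4, 3): f_x = -81 ≠ 0.
Only singular point on the grid: (1, 3).
Classify: substitute x = 1 + u, y = 3 + v and expand: f = -3*u**3 - 2*u*v**2 + v**2.
No constant or linear terms (consistent with a singular point). Quadratic part: v**2. Cubic part: -3*u**3 - 2*u*v**2.
The quadratic part v**2 is a perfect square, so there is a single (double) tangent line v = 0, i.e. y = 3. Restricting the cubic part to that line (v = 0) leaves -3*u**3 ≠ 0, so f is not divisible by v and the branch is v² ≈ 3*u**3 to lowest order — this is a cusp.
Classification: cusp.
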